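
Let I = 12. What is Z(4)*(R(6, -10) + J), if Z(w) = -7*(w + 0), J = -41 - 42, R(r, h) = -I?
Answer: 2660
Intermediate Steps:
R(r, h) = -12 (R(r, h) = -1*12 = -12)
J = -83
Z(w) = -7*w
Z(4)*(R(6, -10) + J) = (-7*4)*(-12 - 83) = -28*(-95) = 2660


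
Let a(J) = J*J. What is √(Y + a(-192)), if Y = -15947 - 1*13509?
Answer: 4*√463 ≈ 86.070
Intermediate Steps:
a(J) = J²
Y = -29456 (Y = -15947 - 13509 = -29456)
√(Y + a(-192)) = √(-29456 + (-192)²) = √(-29456 + 36864) = √7408 = 4*√463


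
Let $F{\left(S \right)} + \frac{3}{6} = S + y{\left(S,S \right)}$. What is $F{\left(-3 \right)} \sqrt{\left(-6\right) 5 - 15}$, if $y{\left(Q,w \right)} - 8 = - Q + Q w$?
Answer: $\frac{99 i \sqrt{5}}{2} \approx 110.69 i$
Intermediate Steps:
$y{\left(Q,w \right)} = 8 - Q + Q w$ ($y{\left(Q,w \right)} = 8 + \left(- Q + Q w\right) = 8 - Q + Q w$)
$F{\left(S \right)} = \frac{15}{2} + S^{2}$ ($F{\left(S \right)} = - \frac{1}{2} + \left(S + \left(8 - S + S S\right)\right) = - \frac{1}{2} + \left(S + \left(8 - S + S^{2}\right)\right) = - \frac{1}{2} + \left(S + \left(8 + S^{2} - S\right)\right) = - \frac{1}{2} + \left(8 + S^{2}\right) = \frac{15}{2} + S^{2}$)
$F{\left(-3 \right)} \sqrt{\left(-6\right) 5 - 15} = \left(\frac{15}{2} + \left(-3\right)^{2}\right) \sqrt{\left(-6\right) 5 - 15} = \left(\frac{15}{2} + 9\right) \sqrt{-30 - 15} = \frac{33 \sqrt{-45}}{2} = \frac{33 \cdot 3 i \sqrt{5}}{2} = \frac{99 i \sqrt{5}}{2}$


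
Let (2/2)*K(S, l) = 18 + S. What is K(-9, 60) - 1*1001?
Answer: -992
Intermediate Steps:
K(S, l) = 18 + S
K(-9, 60) - 1*1001 = (18 - 9) - 1*1001 = 9 - 1001 = -992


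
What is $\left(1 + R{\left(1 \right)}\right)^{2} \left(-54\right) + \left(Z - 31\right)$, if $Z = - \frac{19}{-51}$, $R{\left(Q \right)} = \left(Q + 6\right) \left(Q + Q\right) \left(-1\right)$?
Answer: $- \frac{466988}{51} \approx -9156.6$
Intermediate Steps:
$R{\left(Q \right)} = - 2 Q \left(6 + Q\right)$ ($R{\left(Q \right)} = \left(6 + Q\right) 2 Q \left(-1\right) = 2 Q \left(6 + Q\right) \left(-1\right) = - 2 Q \left(6 + Q\right)$)
$Z = \frac{19}{51}$ ($Z = \left(-19\right) \left(- \frac{1}{51}\right) = \frac{19}{51} \approx 0.37255$)
$\left(1 + R{\left(1 \right)}\right)^{2} \left(-54\right) + \left(Z - 31\right) = \left(1 - 2 \left(6 + 1\right)\right)^{2} \left(-54\right) + \left(\frac{19}{51} - 31\right) = \left(1 - 2 \cdot 7\right)^{2} \left(-54\right) + \left(\frac{19}{51} - 31\right) = \left(1 - 14\right)^{2} \left(-54\right) - \frac{1562}{51} = \left(-13\right)^{2} \left(-54\right) - \frac{1562}{51} = 169 \left(-54\right) - \frac{1562}{51} = -9126 - \frac{1562}{51} = - \frac{466988}{51}$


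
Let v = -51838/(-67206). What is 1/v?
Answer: 33603/25919 ≈ 1.2965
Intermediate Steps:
v = 25919/33603 (v = -51838*(-1/67206) = 25919/33603 ≈ 0.77133)
1/v = 1/(25919/33603) = 33603/25919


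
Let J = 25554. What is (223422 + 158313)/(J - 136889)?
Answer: -76347/22267 ≈ -3.4287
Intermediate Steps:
(223422 + 158313)/(J - 136889) = (223422 + 158313)/(25554 - 136889) = 381735/(-111335) = 381735*(-1/111335) = -76347/22267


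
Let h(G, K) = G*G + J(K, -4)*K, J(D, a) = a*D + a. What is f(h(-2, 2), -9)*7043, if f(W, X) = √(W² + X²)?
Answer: 7043*√481 ≈ 1.5447e+5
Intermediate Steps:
J(D, a) = a + D*a (J(D, a) = D*a + a = a + D*a)
h(G, K) = G² + K*(-4 - 4*K) (h(G, K) = G*G + (-4*(1 + K))*K = G² + (-4 - 4*K)*K = G² + K*(-4 - 4*K))
f(h(-2, 2), -9)*7043 = √(((-2)² - 4*2*(1 + 2))² + (-9)²)*7043 = √((4 - 4*2*3)² + 81)*7043 = √((4 - 24)² + 81)*7043 = √((-20)² + 81)*7043 = √(400 + 81)*7043 = √481*7043 = 7043*√481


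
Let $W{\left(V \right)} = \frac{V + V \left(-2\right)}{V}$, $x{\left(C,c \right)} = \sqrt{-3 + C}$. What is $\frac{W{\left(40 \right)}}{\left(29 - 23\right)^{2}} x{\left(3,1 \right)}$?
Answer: $0$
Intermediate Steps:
$W{\left(V \right)} = -1$ ($W{\left(V \right)} = \frac{V - 2 V}{V} = \frac{\left(-1\right) V}{V} = -1$)
$\frac{W{\left(40 \right)}}{\left(29 - 23\right)^{2}} x{\left(3,1 \right)} = - \frac{1}{\left(29 - 23\right)^{2}} \sqrt{-3 + 3} = - \frac{1}{6^{2}} \sqrt{0} = - \frac{1}{36} \cdot 0 = \left(-1\right) \frac{1}{36} \cdot 0 = \left(- \frac{1}{36}\right) 0 = 0$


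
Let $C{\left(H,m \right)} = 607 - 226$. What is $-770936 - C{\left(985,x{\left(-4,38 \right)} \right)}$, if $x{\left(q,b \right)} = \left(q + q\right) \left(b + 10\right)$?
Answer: $-771317$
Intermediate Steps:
$x{\left(q,b \right)} = 2 q \left(10 + b\right)$
$C{\left(H,m \right)} = 381$
$-770936 - C{\left(985,x{\left(-4,38 \right)} \right)} = -770936 - 381 = -771317$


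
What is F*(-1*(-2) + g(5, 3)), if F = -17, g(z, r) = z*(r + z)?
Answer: -714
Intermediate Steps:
F*(-1*(-2) + g(5, 3)) = -17*(-1*(-2) + 5*(3 + 5)) = -17*(2 + 5*8) = -17*(2 + 40) = -17*42 = -714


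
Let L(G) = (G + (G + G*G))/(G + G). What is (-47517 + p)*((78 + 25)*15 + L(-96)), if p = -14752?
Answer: -93278962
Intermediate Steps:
L(G) = (G² + 2*G)/(2*G) (L(G) = (G + (G + G²))/((2*G)) = (G² + 2*G)*(1/(2*G)) = (G² + 2*G)/(2*G))
(-47517 + p)*((78 + 25)*15 + L(-96)) = (-47517 - 14752)*((78 + 25)*15 + (1 + (½)*(-96))) = -62269*(103*15 + (1 - 48)) = -62269*(1545 - 47) = -62269*1498 = -93278962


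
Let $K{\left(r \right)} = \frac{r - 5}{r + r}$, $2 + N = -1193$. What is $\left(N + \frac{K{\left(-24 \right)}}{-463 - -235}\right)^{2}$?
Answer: $\frac{171036935015881}{119771136} \approx 1.428 \cdot 10^{6}$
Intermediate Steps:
$N = -1195$ ($N = -2 - 1193 = -1195$)
$K{\left(r \right)} = \frac{-5 + r}{2 r}$
$\left(N + \frac{K{\left(-24 \right)}}{-463 - -235}\right)^{2} = \left(-1195 + \frac{\frac{1}{2} \frac{1}{-24} \left(-5 - 24\right)}{-463 - -235}\right)^{2} = \left(-1195 + \frac{\frac{1}{2} \left(- \frac{1}{24}\right) \left(-29\right)}{-463 + 235}\right)^{2} = \left(-1195 + \frac{29}{48 \left(-228\right)}\right)^{2} = \left(-1195 + \frac{29}{48} \left(- \frac{1}{228}\right)\right)^{2} = \left(-1195 - \frac{29}{10944}\right)^{2} = \left(- \frac{13078109}{10944}\right)^{2} = \frac{171036935015881}{119771136}$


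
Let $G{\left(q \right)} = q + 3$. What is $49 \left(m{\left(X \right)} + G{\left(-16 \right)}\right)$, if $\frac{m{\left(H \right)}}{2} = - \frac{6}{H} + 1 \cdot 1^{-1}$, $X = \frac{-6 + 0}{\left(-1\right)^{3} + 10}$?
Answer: $343$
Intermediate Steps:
$G{\left(q \right)} = 3 + q$
$X = - \frac{2}{3}$ ($X = - \frac{6}{-1 + 10} = - \frac{6}{9} = \left(-6\right) \frac{1}{9} = - \frac{2}{3} \approx -0.66667$)
$m{\left(H \right)} = 2 - \frac{12}{H}$ ($m{\left(H \right)} = 2 \left(- \frac{6}{H} + 1 \cdot 1^{-1}\right) = 2 \left(- \frac{6}{H} + 1 \cdot 1\right) = 2 \left(- \frac{6}{H} + 1\right) = 2 \left(1 - \frac{6}{H}\right) = 2 - \frac{12}{H}$)
$49 \left(m{\left(X \right)} + G{\left(-16 \right)}\right) = 49 \left(\left(2 - \frac{12}{- \frac{2}{3}}\right) + \left(3 - 16\right)\right) = 49 \left(\left(2 - -18\right) - 13\right) = 49 \left(\left(2 + 18\right) - 13\right) = 49 \left(20 - 13\right) = 49 \cdot 7 = 343$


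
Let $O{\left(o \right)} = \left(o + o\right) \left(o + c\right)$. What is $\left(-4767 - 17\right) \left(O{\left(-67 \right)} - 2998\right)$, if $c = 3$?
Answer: $-26685152$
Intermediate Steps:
$O{\left(o \right)} = 2 o \left(3 + o\right)$ ($O{\left(o \right)} = \left(o + o\right) \left(o + 3\right) = 2 o \left(3 + o\right)$)
$\left(-4767 - 17\right) \left(O{\left(-67 \right)} - 2998\right) = \left(-4767 - 17\right) \left(2 \left(-67\right) \left(3 - 67\right) - 2998\right) = - 4784 \left(2 \left(-67\right) \left(-64\right) - 2998\right) = - 4784 \left(8576 - 2998\right) = \left(-4784\right) 5578 = -26685152$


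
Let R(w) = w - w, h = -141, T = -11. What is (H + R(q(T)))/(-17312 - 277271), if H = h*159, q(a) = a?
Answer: 22419/294583 ≈ 0.076104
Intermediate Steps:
R(w) = 0
H = -22419 (H = -141*159 = -22419)
(H + R(q(T)))/(-17312 - 277271) = (-22419 + 0)/(-17312 - 277271) = -22419/(-294583) = -22419*(-1/294583) = 22419/294583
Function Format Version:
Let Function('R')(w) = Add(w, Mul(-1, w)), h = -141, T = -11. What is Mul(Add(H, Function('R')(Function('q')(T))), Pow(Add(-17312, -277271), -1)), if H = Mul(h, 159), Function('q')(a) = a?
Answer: Rational(22419, 294583) ≈ 0.076104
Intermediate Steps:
Function('R')(w) = 0
H = -22419 (H = Mul(-141, 159) = -22419)
Mul(Add(H, Function('R')(Function('q')(T))), Pow(Add(-17312, -277271), -1)) = Mul(Add(-22419, 0), Pow(Add(-17312, -277271), -1)) = Mul(-22419, Pow(-294583, -1)) = Mul(-22419, Rational(-1, 294583)) = Rational(22419, 294583)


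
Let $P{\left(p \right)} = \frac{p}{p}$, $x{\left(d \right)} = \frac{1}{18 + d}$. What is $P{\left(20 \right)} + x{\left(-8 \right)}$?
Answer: $\frac{11}{10} \approx 1.1$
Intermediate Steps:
$P{\left(p \right)} = 1$
$P{\left(20 \right)} + x{\left(-8 \right)} = 1 + \frac{1}{18 - 8} = 1 + \frac{1}{10} = \frac{11}{10}$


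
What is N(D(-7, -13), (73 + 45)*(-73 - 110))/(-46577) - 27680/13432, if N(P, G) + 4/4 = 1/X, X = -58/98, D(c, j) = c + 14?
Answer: -4673405218/2267880707 ≈ -2.0607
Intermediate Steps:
D(c, j) = 14 + c
X = -29/49 (X = -58*1/98 = -29/49 ≈ -0.59184)
N(P, G) = -78/29 (N(P, G) = -1 + 1/(-29/49) = -1 - 49/29 = -78/29)
N(D(-7, -13), (73 + 45)*(-73 - 110))/(-46577) - 27680/13432 = -78/29/(-46577) - 27680/13432 = -78/29*(-1/46577) - 27680*1/13432 = 78/1350733 - 3460/1679 = -4673405218/2267880707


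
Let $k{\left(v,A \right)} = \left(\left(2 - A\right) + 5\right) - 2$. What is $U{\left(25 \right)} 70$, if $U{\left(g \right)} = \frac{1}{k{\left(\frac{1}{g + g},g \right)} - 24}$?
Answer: $- \frac{35}{22} \approx -1.5909$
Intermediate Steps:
$k{\left(v,A \right)} = 5 - A$ ($k{\left(v,A \right)} = \left(7 - A\right) - 2 = 5 - A$)
$U{\left(g \right)} = \frac{1}{-19 - g}$ ($U{\left(g \right)} = \frac{1}{\left(5 - g\right) - 24} = \frac{1}{-19 - g}$)
$U{\left(25 \right)} 70 = - \frac{1}{19 + 25} \cdot 70 = - \frac{1}{44} \cdot 70 = \left(-1\right) \frac{1}{44} \cdot 70 = \left(- \frac{1}{44}\right) 70 = - \frac{35}{22}$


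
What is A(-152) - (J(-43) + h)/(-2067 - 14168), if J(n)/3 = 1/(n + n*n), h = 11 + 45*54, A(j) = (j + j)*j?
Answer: 451613971243/9773470 ≈ 46208.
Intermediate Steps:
A(j) = 2*j² (A(j) = (2*j)*j = 2*j²)
h = 2441 (h = 11 + 2430 = 2441)
J(n) = 3/(n + n²) (J(n) = 3/(n + n*n) = 3/(n + n²))
A(-152) - (J(-43) + h)/(-2067 - 14168) = 2*(-152)² - (3/(-43*(1 - 43)) + 2441)/(-2067 - 14168) = 2*23104 - (3*(-1/43)/(-42) + 2441)/(-16235) = 46208 - (3*(-1/43)*(-1/42) + 2441)*(-1)/16235 = 46208 - (1/602 + 2441)*(-1)/16235 = 46208 - 1469483*(-1)/(602*16235) = 46208 - 1*(-1469483/9773470) = 46208 + 1469483/9773470 = 451613971243/9773470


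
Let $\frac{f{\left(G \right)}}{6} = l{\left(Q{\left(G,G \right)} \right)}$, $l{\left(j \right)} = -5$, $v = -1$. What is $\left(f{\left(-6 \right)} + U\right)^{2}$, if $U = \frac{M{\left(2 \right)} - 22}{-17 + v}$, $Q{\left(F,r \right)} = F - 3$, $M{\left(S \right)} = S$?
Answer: $\frac{67600}{81} \approx 834.57$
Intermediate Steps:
$Q{\left(F,r \right)} = -3 + F$
$f{\left(G \right)} = -30$ ($f{\left(G \right)} = 6 \left(-5\right) = -30$)
$U = \frac{10}{9}$ ($U = \frac{2 - 22}{-17 - 1} = - \frac{20}{-18} = \left(-20\right) \left(- \frac{1}{18}\right) = \frac{10}{9} \approx 1.1111$)
$\left(f{\left(-6 \right)} + U\right)^{2} = \left(-30 + \frac{10}{9}\right)^{2} = \left(- \frac{260}{9}\right)^{2} = \frac{67600}{81}$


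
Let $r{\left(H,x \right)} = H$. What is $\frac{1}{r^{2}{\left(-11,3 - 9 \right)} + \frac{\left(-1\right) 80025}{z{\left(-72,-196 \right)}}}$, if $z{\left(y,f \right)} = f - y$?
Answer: $\frac{124}{95029} \approx 0.0013049$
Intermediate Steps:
$\frac{1}{r^{2}{\left(-11,3 - 9 \right)} + \frac{\left(-1\right) 80025}{z{\left(-72,-196 \right)}}} = \frac{1}{\left(-11\right)^{2} + \frac{\left(-1\right) 80025}{-196 - -72}} = \frac{1}{121 - \frac{80025}{-196 + 72}} = \frac{1}{121 - \frac{80025}{-124}} = \frac{1}{121 - - \frac{80025}{124}} = \frac{1}{121 + \frac{80025}{124}} = \frac{1}{\frac{95029}{124}} = \frac{124}{95029}$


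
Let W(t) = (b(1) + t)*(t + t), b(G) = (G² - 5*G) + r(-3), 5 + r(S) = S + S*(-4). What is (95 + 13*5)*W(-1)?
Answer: 320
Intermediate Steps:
r(S) = -5 - 3*S (r(S) = -5 + (S + S*(-4)) = -5 + (S - 4*S) = -5 - 3*S)
b(G) = 4 + G² - 5*G (b(G) = (G² - 5*G) + (-5 - 3*(-3)) = (G² - 5*G) + (-5 + 9) = (G² - 5*G) + 4 = 4 + G² - 5*G)
W(t) = 2*t² (W(t) = ((4 + 1² - 5*1) + t)*(t + t) = ((4 + 1 - 5) + t)*(2*t) = (0 + t)*(2*t) = t*(2*t) = 2*t²)
(95 + 13*5)*W(-1) = (95 + 13*5)*(2*(-1)²) = (95 + 65)*(2*1) = 160*2 = 320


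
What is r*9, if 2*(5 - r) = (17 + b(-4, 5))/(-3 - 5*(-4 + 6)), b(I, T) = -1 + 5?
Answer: 1359/26 ≈ 52.269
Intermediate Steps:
b(I, T) = 4
r = 151/26 (r = 5 - (17 + 4)/(2*(-3 - 5*(-4 + 6))) = 5 - 21/(2*(-3 - 5*2)) = 5 - 21/(2*(-3 - 10)) = 5 - 21/(2*(-13)) = 5 - 21*(-1)/(2*13) = 5 - ½*(-21/13) = 5 + 21/26 = 151/26 ≈ 5.8077)
r*9 = (151/26)*9 = 1359/26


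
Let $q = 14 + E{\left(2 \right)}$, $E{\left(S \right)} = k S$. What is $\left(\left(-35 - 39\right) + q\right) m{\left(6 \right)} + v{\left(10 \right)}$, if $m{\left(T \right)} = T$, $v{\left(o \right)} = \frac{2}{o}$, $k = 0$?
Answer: $- \frac{1799}{5} \approx -359.8$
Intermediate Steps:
$E{\left(S \right)} = 0$ ($E{\left(S \right)} = 0 S = 0$)
$q = 14$ ($q = 14 + 0 = 14$)
$\left(\left(-35 - 39\right) + q\right) m{\left(6 \right)} + v{\left(10 \right)} = \left(\left(-35 - 39\right) + 14\right) 6 + \frac{2}{10} = \left(-74 + 14\right) 6 + 2 \cdot \frac{1}{10} = \left(-60\right) 6 + \frac{1}{5} = -360 + \frac{1}{5} = - \frac{1799}{5}$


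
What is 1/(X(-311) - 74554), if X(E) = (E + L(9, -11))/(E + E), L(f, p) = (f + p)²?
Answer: -622/46372281 ≈ -1.3413e-5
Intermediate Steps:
X(E) = (4 + E)/(2*E) (X(E) = (E + (9 - 11)²)/(E + E) = (E + (-2)²)/((2*E)) = (E + 4)*(1/(2*E)) = (4 + E)*(1/(2*E)) = (4 + E)/(2*E))
1/(X(-311) - 74554) = 1/((½)*(4 - 311)/(-311) - 74554) = 1/((½)*(-1/311)*(-307) - 74554) = 1/(307/622 - 74554) = 1/(-46372281/622) = -622/46372281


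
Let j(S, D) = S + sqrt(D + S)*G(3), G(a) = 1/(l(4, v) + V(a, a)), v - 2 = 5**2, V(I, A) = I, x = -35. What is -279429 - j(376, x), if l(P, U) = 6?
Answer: -279805 - sqrt(341)/9 ≈ -2.7981e+5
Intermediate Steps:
v = 27 (v = 2 + 5**2 = 2 + 25 = 27)
G(a) = 1/(6 + a)
j(S, D) = S + sqrt(D + S)/9 (j(S, D) = S + sqrt(D + S)/(6 + 3) = S + sqrt(D + S)/9)
-279429 - j(376, x) = -279429 - (376 + sqrt(-35 + 376)/9) = -279429 - (376 + sqrt(341)/9) = -279429 + (-376 - sqrt(341)/9) = -279805 - sqrt(341)/9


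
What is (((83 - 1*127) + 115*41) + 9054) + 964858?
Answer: 978583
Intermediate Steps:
(((83 - 1*127) + 115*41) + 9054) + 964858 = (((83 - 127) + 4715) + 9054) + 964858 = ((-44 + 4715) + 9054) + 964858 = (4671 + 9054) + 964858 = 13725 + 964858 = 978583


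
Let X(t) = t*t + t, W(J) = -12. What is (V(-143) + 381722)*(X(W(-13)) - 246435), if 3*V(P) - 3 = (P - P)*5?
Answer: -94019520069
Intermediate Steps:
V(P) = 1 (V(P) = 1 + ((P - P)*5)/3 = 1 + (0*5)/3 = 1 + (1/3)*0 = 1 + 0 = 1)
X(t) = t + t**2 (X(t) = t**2 + t = t + t**2)
(V(-143) + 381722)*(X(W(-13)) - 246435) = (1 + 381722)*(-12*(1 - 12) - 246435) = 381723*(-12*(-11) - 246435) = 381723*(132 - 246435) = 381723*(-246303) = -94019520069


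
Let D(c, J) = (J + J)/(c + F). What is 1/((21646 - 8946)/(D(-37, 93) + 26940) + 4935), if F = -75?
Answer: 1508547/7445390645 ≈ 0.00020261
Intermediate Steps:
D(c, J) = 2*J/(-75 + c) (D(c, J) = (J + J)/(c - 75) = (2*J)/(-75 + c) = 2*J/(-75 + c))
1/((21646 - 8946)/(D(-37, 93) + 26940) + 4935) = 1/((21646 - 8946)/(2*93/(-75 - 37) + 26940) + 4935) = 1/(12700/(2*93/(-112) + 26940) + 4935) = 1/(12700/(2*93*(-1/112) + 26940) + 4935) = 1/(12700/(-93/56 + 26940) + 4935) = 1/(12700/(1508547/56) + 4935) = 1/(12700*(56/1508547) + 4935) = 1/(711200/1508547 + 4935) = 1/(7445390645/1508547) = 1508547/7445390645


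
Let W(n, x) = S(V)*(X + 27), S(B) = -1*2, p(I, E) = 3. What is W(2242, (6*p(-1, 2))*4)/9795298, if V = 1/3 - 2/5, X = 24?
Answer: -3/288097 ≈ -1.0413e-5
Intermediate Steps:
V = -1/15 (V = 1*(1/3) - 2*1/5 = 1/3 - 2/5 = -1/15 ≈ -0.066667)
S(B) = -2
W(n, x) = -102 (W(n, x) = -2*(24 + 27) = -2*51 = -102)
W(2242, (6*p(-1, 2))*4)/9795298 = -102/9795298 = -102*1/9795298 = -3/288097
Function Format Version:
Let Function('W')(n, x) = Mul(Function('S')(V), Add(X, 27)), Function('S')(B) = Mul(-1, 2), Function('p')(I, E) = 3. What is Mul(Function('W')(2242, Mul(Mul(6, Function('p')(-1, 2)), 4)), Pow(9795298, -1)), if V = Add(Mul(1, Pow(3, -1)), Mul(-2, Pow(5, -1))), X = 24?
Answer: Rational(-3, 288097) ≈ -1.0413e-5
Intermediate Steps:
V = Rational(-1, 15) (V = Add(Mul(1, Rational(1, 3)), Mul(-2, Rational(1, 5))) = Add(Rational(1, 3), Rational(-2, 5)) = Rational(-1, 15) ≈ -0.066667)
Function('S')(B) = -2
Function('W')(n, x) = -102 (Function('W')(n, x) = Mul(-2, Add(24, 27)) = Mul(-2, 51) = -102)
Mul(Function('W')(2242, Mul(Mul(6, Function('p')(-1, 2)), 4)), Pow(9795298, -1)) = Mul(-102, Pow(9795298, -1)) = Mul(-102, Rational(1, 9795298)) = Rational(-3, 288097)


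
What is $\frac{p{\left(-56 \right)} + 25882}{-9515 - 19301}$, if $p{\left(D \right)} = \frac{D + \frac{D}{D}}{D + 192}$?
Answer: $- \frac{3519897}{3918976} \approx -0.89817$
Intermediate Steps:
$p{\left(D \right)} = \frac{1 + D}{192 + D}$ ($p{\left(D \right)} = \frac{D + 1}{192 + D} = \frac{1 + D}{192 + D}$)
$\frac{p{\left(-56 \right)} + 25882}{-9515 - 19301} = \frac{\frac{1 - 56}{192 - 56} + 25882}{-9515 - 19301} = \frac{\frac{1}{136} \left(-55\right) + 25882}{-28816} = \left(\frac{1}{136} \left(-55\right) + 25882\right) \left(- \frac{1}{28816}\right) = \left(- \frac{55}{136} + 25882\right) \left(- \frac{1}{28816}\right) = \frac{3519897}{136} \left(- \frac{1}{28816}\right) = - \frac{3519897}{3918976}$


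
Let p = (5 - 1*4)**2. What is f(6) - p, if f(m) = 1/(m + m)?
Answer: -11/12 ≈ -0.91667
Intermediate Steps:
p = 1 (p = (5 - 4)**2 = 1**2 = 1)
f(m) = 1/(2*m)
f(6) - p = (1/2)/6 - 1*1 = (1/2)*(1/6) - 1 = 1/12 - 1 = -11/12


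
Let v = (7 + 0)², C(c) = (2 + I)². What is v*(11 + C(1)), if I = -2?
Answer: 539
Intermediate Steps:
C(c) = 0 (C(c) = (2 - 2)² = 0² = 0)
v = 49 (v = 7² = 49)
v*(11 + C(1)) = 49*(11 + 0) = 49*11 = 539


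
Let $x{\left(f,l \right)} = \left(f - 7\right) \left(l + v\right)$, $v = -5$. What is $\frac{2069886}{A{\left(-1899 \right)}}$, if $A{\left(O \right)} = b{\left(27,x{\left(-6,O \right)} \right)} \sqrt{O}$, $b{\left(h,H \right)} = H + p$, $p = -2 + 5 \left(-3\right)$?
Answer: $- \frac{40586 i \sqrt{211}}{307005} \approx - 1.9203 i$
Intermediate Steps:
$x{\left(f,l \right)} = \left(-7 + f\right) \left(-5 + l\right)$ ($x{\left(f,l \right)} = \left(f - 7\right) \left(l - 5\right) = \left(-7 + f\right) \left(-5 + l\right)$)
$p = -17$ ($p = -2 - 15 = -17$)
$b{\left(h,H \right)} = -17 + H$ ($b{\left(h,H \right)} = H - 17 = -17 + H$)
$A{\left(O \right)} = \sqrt{O} \left(48 - 13 O\right)$ ($A{\left(O \right)} = \left(-17 - \left(-65 + 13 O\right)\right) \sqrt{O} = \left(48 - 13 O\right) \sqrt{O} = \sqrt{O} \left(48 - 13 O\right)$)
$\frac{2069886}{A{\left(-1899 \right)}} = \frac{2069886}{\sqrt{-1899} \left(48 - -24687\right)} = \frac{2069886}{3 i \sqrt{211} \left(48 + 24687\right)} = \frac{2069886}{3 i \sqrt{211} \cdot 24735} = \frac{2069886}{74205 i \sqrt{211}} = 2069886 \left(- \frac{i \sqrt{211}}{15657255}\right) = - \frac{40586 i \sqrt{211}}{307005}$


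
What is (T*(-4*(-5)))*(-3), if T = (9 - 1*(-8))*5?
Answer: -5100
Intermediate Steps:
T = 85 (T = (9 + 8)*5 = 17*5 = 85)
(T*(-4*(-5)))*(-3) = (85*(-4*(-5)))*(-3) = (85*20)*(-3) = 1700*(-3) = -5100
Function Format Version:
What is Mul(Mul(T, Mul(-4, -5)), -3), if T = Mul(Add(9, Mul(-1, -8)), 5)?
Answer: -5100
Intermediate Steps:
T = 85 (T = Mul(Add(9, 8), 5) = Mul(17, 5) = 85)
Mul(Mul(T, Mul(-4, -5)), -3) = Mul(Mul(85, Mul(-4, -5)), -3) = Mul(Mul(85, 20), -3) = Mul(1700, -3) = -5100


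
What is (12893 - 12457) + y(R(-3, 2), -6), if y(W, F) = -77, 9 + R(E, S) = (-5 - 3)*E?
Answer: 359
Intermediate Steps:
R(E, S) = -9 - 8*E (R(E, S) = -9 + (-5 - 3)*E = -9 - 8*E)
(12893 - 12457) + y(R(-3, 2), -6) = (12893 - 12457) - 77 = 436 - 77 = 359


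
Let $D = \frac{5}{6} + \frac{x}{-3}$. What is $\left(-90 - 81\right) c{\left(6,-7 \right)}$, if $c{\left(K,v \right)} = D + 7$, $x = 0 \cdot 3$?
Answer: $- \frac{2679}{2} \approx -1339.5$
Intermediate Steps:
$x = 0$
$D = \frac{5}{6}$ ($D = \frac{5}{6} + \frac{0}{-3} = 5 \cdot \frac{1}{6} + 0 \left(- \frac{1}{3}\right) = \frac{5}{6} + 0 = \frac{5}{6} \approx 0.83333$)
$c{\left(K,v \right)} = \frac{47}{6}$ ($c{\left(K,v \right)} = \frac{5}{6} + 7 = \frac{47}{6}$)
$\left(-90 - 81\right) c{\left(6,-7 \right)} = \left(-90 - 81\right) \frac{47}{6} = \left(-171\right) \frac{47}{6} = - \frac{2679}{2}$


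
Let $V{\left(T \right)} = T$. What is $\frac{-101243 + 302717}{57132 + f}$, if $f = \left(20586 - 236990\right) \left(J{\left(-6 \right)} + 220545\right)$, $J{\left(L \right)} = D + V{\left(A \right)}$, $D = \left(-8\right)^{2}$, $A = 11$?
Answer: $- \frac{33579}{7957165558} \approx -4.22 \cdot 10^{-6}$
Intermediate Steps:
$D = 64$
$J{\left(L \right)} = 75$ ($J{\left(L \right)} = 64 + 11 = 75$)
$f = -47743050480$ ($f = \left(20586 - 236990\right) \left(75 + 220545\right) = \left(-216404\right) 220620 = -47743050480$)
$\frac{-101243 + 302717}{57132 + f} = \frac{-101243 + 302717}{57132 - 47743050480} = \frac{201474}{-47742993348} = 201474 \left(- \frac{1}{47742993348}\right) = - \frac{33579}{7957165558}$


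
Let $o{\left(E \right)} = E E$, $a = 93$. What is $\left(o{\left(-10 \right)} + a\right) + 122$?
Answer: $315$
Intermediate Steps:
$o{\left(E \right)} = E^{2}$
$\left(o{\left(-10 \right)} + a\right) + 122 = \left(\left(-10\right)^{2} + 93\right) + 122 = \left(100 + 93\right) + 122 = 193 + 122 = 315$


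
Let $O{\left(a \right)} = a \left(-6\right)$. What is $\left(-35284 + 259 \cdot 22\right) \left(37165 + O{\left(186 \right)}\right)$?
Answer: $-1066545714$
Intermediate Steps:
$O{\left(a \right)} = - 6 a$
$\left(-35284 + 259 \cdot 22\right) \left(37165 + O{\left(186 \right)}\right) = \left(-35284 + 259 \cdot 22\right) \left(37165 - 1116\right) = \left(-35284 + 5698\right) \left(37165 - 1116\right) = \left(-29586\right) 36049 = -1066545714$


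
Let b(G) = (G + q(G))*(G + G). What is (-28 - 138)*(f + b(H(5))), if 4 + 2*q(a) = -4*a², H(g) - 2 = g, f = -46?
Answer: 223768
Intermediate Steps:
H(g) = 2 + g
q(a) = -2 - 2*a² (q(a) = -2 + (-4*a²)/2 = -2 - 2*a²)
b(G) = 2*G*(-2 + G - 2*G²) (b(G) = (G + (-2 - 2*G²))*(G + G) = (-2 + G - 2*G²)*(2*G) = 2*G*(-2 + G - 2*G²))
(-28 - 138)*(f + b(H(5))) = (-28 - 138)*(-46 + 2*(2 + 5)*(-2 + (2 + 5) - 2*(2 + 5)²)) = -166*(-46 + 2*7*(-2 + 7 - 2*7²)) = -166*(-46 + 2*7*(-2 + 7 - 2*49)) = -166*(-46 + 2*7*(-2 + 7 - 98)) = -166*(-46 + 2*7*(-93)) = -166*(-46 - 1302) = -166*(-1348) = 223768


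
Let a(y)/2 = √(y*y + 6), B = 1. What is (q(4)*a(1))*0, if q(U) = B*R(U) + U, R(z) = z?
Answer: 0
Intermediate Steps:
q(U) = 2*U (q(U) = 1*U + U = U + U = 2*U)
a(y) = 2*√(6 + y²) (a(y) = 2*√(y*y + 6) = 2*√(y² + 6) = 2*√(6 + y²))
(q(4)*a(1))*0 = ((2*4)*(2*√(6 + 1²)))*0 = (8*(2*√(6 + 1)))*0 = (8*(2*√7))*0 = (16*√7)*0 = 0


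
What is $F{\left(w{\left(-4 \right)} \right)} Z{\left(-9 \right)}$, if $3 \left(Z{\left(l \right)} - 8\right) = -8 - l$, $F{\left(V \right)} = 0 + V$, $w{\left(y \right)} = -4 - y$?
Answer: $0$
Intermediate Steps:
$F{\left(V \right)} = V$
$Z{\left(l \right)} = \frac{16}{3} - \frac{l}{3}$ ($Z{\left(l \right)} = 8 + \frac{-8 - l}{3} = 8 - \left(\frac{8}{3} + \frac{l}{3}\right) = \frac{16}{3} - \frac{l}{3}$)
$F{\left(w{\left(-4 \right)} \right)} Z{\left(-9 \right)} = \left(-4 - -4\right) \left(\frac{16}{3} - -3\right) = \left(-4 + 4\right) \left(\frac{16}{3} + 3\right) = 0 \cdot \frac{25}{3} = 0$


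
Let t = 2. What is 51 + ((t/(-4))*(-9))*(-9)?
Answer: 21/2 ≈ 10.500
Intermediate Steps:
51 + ((t/(-4))*(-9))*(-9) = 51 + ((2/(-4))*(-9))*(-9) = 51 + ((2*(-¼))*(-9))*(-9) = 51 - ½*(-9)*(-9) = 51 + (9/2)*(-9) = 51 - 81/2 = 21/2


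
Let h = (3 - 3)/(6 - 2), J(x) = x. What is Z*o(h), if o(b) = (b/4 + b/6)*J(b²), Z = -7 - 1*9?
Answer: 0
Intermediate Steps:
Z = -16 (Z = -7 - 9 = -16)
h = 0 (h = 0/4 = 0*(¼) = 0)
o(b) = 5*b³/12 (o(b) = (b/4 + b/6)*b² = (5*b/12)*b² = 5*b³/12)
Z*o(h) = -20*0³/3 = -20*0/3 = -16*0 = 0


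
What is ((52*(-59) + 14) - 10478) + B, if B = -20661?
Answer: -34193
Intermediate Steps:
((52*(-59) + 14) - 10478) + B = ((52*(-59) + 14) - 10478) - 20661 = ((-3068 + 14) - 10478) - 20661 = (-3054 - 10478) - 20661 = -13532 - 20661 = -34193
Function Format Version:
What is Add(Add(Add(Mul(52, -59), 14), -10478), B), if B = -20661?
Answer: -34193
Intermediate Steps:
Add(Add(Add(Mul(52, -59), 14), -10478), B) = Add(Add(Add(Mul(52, -59), 14), -10478), -20661) = Add(Add(Add(-3068, 14), -10478), -20661) = Add(Add(-3054, -10478), -20661) = Add(-13532, -20661) = -34193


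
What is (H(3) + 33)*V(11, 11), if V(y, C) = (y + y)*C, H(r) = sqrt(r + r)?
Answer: 7986 + 242*sqrt(6) ≈ 8578.8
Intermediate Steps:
H(r) = sqrt(2)*sqrt(r) (H(r) = sqrt(2*r) = sqrt(2)*sqrt(r))
V(y, C) = 2*C*y (V(y, C) = (2*y)*C = 2*C*y)
(H(3) + 33)*V(11, 11) = (sqrt(2)*sqrt(3) + 33)*(2*11*11) = (sqrt(6) + 33)*242 = (33 + sqrt(6))*242 = 7986 + 242*sqrt(6)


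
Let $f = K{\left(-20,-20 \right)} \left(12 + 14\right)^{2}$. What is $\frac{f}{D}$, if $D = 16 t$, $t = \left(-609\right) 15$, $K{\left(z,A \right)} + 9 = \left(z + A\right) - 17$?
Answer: $\frac{1859}{6090} \approx 0.30525$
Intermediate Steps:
$K{\left(z,A \right)} = -26 + A + z$ ($K{\left(z,A \right)} = -9 - \left(17 - A - z\right) = -9 + \left(-17 + A + z\right) = -26 + A + z$)
$t = -9135$
$f = -44616$ ($f = \left(-26 - 20 - 20\right) \left(12 + 14\right)^{2} = - 66 \cdot 26^{2} = \left(-66\right) 676 = -44616$)
$D = -146160$ ($D = 16 \left(-9135\right) = -146160$)
$\frac{f}{D} = - \frac{44616}{-146160} = \left(-44616\right) \left(- \frac{1}{146160}\right) = \frac{1859}{6090}$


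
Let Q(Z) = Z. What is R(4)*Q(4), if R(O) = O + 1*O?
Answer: 32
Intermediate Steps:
R(O) = 2*O (R(O) = O + O = 2*O)
R(4)*Q(4) = (2*4)*4 = 8*4 = 32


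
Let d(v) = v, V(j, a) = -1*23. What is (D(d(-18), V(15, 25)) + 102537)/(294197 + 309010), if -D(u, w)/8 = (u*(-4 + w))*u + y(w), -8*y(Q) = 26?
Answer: 172547/603207 ≈ 0.28605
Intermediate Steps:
y(Q) = -13/4 (y(Q) = -⅛*26 = -13/4)
V(j, a) = -23
D(u, w) = 26 - 8*u²*(-4 + w) (D(u, w) = -8*((u*(-4 + w))*u - 13/4) = -8*(u²*(-4 + w) - 13/4) = -8*(-13/4 + u²*(-4 + w)) = 26 - 8*u²*(-4 + w))
(D(d(-18), V(15, 25)) + 102537)/(294197 + 309010) = ((26 + 32*(-18)² - 8*(-23)*(-18)²) + 102537)/(294197 + 309010) = ((26 + 32*324 - 8*(-23)*324) + 102537)/603207 = ((26 + 10368 + 59616) + 102537)*(1/603207) = (70010 + 102537)*(1/603207) = 172547*(1/603207) = 172547/603207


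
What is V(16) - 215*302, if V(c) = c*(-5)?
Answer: -65010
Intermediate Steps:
V(c) = -5*c
V(16) - 215*302 = -5*16 - 215*302 = -80 - 64930 = -65010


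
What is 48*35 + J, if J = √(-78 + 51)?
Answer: 1680 + 3*I*√3 ≈ 1680.0 + 5.1962*I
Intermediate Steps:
J = 3*I*√3 (J = √(-27) = 3*I*√3 ≈ 5.1962*I)
48*35 + J = 48*35 + 3*I*√3 = 1680 + 3*I*√3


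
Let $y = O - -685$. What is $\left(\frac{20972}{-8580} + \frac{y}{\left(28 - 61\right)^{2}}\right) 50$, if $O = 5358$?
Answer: $\frac{2197760}{14157} \approx 155.24$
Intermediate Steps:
$y = 6043$ ($y = 5358 - -685 = 5358 + 685 = 6043$)
$\left(\frac{20972}{-8580} + \frac{y}{\left(28 - 61\right)^{2}}\right) 50 = \left(\frac{20972}{-8580} + \frac{6043}{\left(28 - 61\right)^{2}}\right) 50 = \left(20972 \left(- \frac{1}{8580}\right) + \frac{6043}{\left(-33\right)^{2}}\right) 50 = \left(- \frac{5243}{2145} + \frac{6043}{1089}\right) 50 = \frac{219776}{70785} \cdot 50 = \frac{2197760}{14157}$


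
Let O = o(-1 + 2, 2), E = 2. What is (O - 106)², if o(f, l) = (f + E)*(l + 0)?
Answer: 10000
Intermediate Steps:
o(f, l) = l*(2 + f) (o(f, l) = (f + 2)*(l + 0) = (2 + f)*l = l*(2 + f))
O = 6 (O = 2*(2 + (-1 + 2)) = 2*(2 + 1) = 2*3 = 6)
(O - 106)² = (6 - 106)² = (-100)² = 10000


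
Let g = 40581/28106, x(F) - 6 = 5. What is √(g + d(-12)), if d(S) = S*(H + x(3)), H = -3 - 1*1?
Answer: I*√65214998238/28106 ≈ 9.086*I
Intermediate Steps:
x(F) = 11 (x(F) = 6 + 5 = 11)
H = -4 (H = -3 - 1 = -4)
d(S) = 7*S (d(S) = S*(-4 + 11) = S*7 = 7*S)
g = 40581/28106 (g = 40581*(1/28106) = 40581/28106 ≈ 1.4439)
√(g + d(-12)) = √(40581/28106 + 7*(-12)) = √(40581/28106 - 84) = √(-2320323/28106) = I*√65214998238/28106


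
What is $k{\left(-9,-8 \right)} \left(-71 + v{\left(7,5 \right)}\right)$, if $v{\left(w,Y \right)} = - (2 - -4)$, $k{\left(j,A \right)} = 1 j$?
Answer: $693$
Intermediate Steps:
$k{\left(j,A \right)} = j$
$v{\left(w,Y \right)} = -6$ ($v{\left(w,Y \right)} = - (2 + 4) = \left(-1\right) 6 = -6$)
$k{\left(-9,-8 \right)} \left(-71 + v{\left(7,5 \right)}\right) = - 9 \left(-71 - 6\right) = \left(-9\right) \left(-77\right) = 693$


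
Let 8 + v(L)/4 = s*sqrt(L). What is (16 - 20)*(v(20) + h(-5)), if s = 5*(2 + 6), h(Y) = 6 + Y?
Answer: 124 - 1280*sqrt(5) ≈ -2738.2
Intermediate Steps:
s = 40 (s = 5*8 = 40)
v(L) = -32 + 160*sqrt(L) (v(L) = -32 + 4*(40*sqrt(L)) = -32 + 160*sqrt(L))
(16 - 20)*(v(20) + h(-5)) = (16 - 20)*((-32 + 160*sqrt(20)) + (6 - 5)) = -4*((-32 + 160*(2*sqrt(5))) + 1) = -4*((-32 + 320*sqrt(5)) + 1) = -4*(-31 + 320*sqrt(5)) = 124 - 1280*sqrt(5)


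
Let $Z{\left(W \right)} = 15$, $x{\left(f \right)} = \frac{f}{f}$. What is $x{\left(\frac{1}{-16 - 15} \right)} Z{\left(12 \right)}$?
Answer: $15$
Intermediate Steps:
$x{\left(f \right)} = 1$
$x{\left(\frac{1}{-16 - 15} \right)} Z{\left(12 \right)} = 1 \cdot 15 = 15$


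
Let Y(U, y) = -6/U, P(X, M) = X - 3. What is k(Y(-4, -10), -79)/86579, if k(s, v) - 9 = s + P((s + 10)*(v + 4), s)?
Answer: -855/86579 ≈ -0.0098754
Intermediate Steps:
P(X, M) = -3 + X
k(s, v) = 6 + s + (4 + v)*(10 + s) (k(s, v) = 9 + (s + (-3 + (s + 10)*(v + 4))) = 9 + (s + (-3 + (10 + s)*(4 + v))) = 9 + (s + (-3 + (4 + v)*(10 + s))) = 9 + (-3 + s + (4 + v)*(10 + s)) = 6 + s + (4 + v)*(10 + s))
k(Y(-4, -10), -79)/86579 = (46 + 5*(-6/(-4)) + 10*(-79) - 6/(-4)*(-79))/86579 = (46 + 5*(-6*(-¼)) - 790 - 6*(-¼)*(-79))*(1/86579) = (46 + 5*(3/2) - 790 + (3/2)*(-79))*(1/86579) = (46 + 15/2 - 790 - 237/2)*(1/86579) = -855*1/86579 = -855/86579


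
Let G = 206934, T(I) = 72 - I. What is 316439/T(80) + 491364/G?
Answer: -10913009519/275912 ≈ -39553.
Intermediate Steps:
316439/T(80) + 491364/G = 316439/(72 - 1*80) + 491364/206934 = 316439/(72 - 80) + 491364*(1/206934) = 316439/(-8) + 81894/34489 = 316439*(-⅛) + 81894/34489 = -316439/8 + 81894/34489 = -10913009519/275912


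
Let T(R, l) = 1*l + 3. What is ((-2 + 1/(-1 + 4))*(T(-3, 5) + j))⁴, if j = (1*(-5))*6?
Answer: 146410000/81 ≈ 1.8075e+6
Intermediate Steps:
T(R, l) = 3 + l (T(R, l) = l + 3 = 3 + l)
j = -30 (j = -5*6 = -30)
((-2 + 1/(-1 + 4))*(T(-3, 5) + j))⁴ = ((-2 + 1/(-1 + 4))*((3 + 5) - 30))⁴ = ((-2 + 1/3)*(8 - 30))⁴ = ((-2 + ⅓)*(-22))⁴ = (-5/3*(-22))⁴ = (110/3)⁴ = 146410000/81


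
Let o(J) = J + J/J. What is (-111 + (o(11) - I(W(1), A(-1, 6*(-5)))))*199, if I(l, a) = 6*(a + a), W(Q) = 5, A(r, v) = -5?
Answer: -7761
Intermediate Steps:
I(l, a) = 12*a (I(l, a) = 6*(2*a) = 12*a)
o(J) = 1 + J (o(J) = J + 1 = 1 + J)
(-111 + (o(11) - I(W(1), A(-1, 6*(-5)))))*199 = (-111 + ((1 + 11) - 12*(-5)))*199 = (-111 + (12 - 1*(-60)))*199 = (-111 + (12 + 60))*199 = (-111 + 72)*199 = -39*199 = -7761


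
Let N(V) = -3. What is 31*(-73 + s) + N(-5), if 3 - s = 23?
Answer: -2886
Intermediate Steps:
s = -20 (s = 3 - 1*23 = 3 - 23 = -20)
31*(-73 + s) + N(-5) = 31*(-73 - 20) - 3 = 31*(-93) - 3 = -2883 - 3 = -2886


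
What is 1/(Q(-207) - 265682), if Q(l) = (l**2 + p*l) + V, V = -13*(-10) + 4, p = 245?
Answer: -1/273414 ≈ -3.6575e-6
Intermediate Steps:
V = 134 (V = 130 + 4 = 134)
Q(l) = 134 + l**2 + 245*l (Q(l) = (l**2 + 245*l) + 134 = 134 + l**2 + 245*l)
1/(Q(-207) - 265682) = 1/((134 + (-207)**2 + 245*(-207)) - 265682) = 1/((134 + 42849 - 50715) - 265682) = 1/(-7732 - 265682) = 1/(-273414) = -1/273414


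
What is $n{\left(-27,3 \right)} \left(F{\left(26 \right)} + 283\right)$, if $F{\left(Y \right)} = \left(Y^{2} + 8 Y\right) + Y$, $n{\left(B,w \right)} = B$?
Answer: $-32211$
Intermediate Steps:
$F{\left(Y \right)} = Y^{2} + 9 Y$
$n{\left(-27,3 \right)} \left(F{\left(26 \right)} + 283\right) = - 27 \left(26 \left(9 + 26\right) + 283\right) = - 27 \left(26 \cdot 35 + 283\right) = - 27 \left(910 + 283\right) = \left(-27\right) 1193 = -32211$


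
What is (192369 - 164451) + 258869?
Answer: 286787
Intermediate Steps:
(192369 - 164451) + 258869 = 27918 + 258869 = 286787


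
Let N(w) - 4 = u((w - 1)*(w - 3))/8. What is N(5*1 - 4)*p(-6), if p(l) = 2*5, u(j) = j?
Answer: 40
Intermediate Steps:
p(l) = 10
N(w) = 4 + (-1 + w)*(-3 + w)/8 (N(w) = 4 + ((w - 1)*(w - 3))/8 = 4 + ((-1 + w)*(-3 + w))*(⅛) = 4 + (-1 + w)*(-3 + w)/8)
N(5*1 - 4)*p(-6) = (35/8 - (5*1 - 4)/2 + (5*1 - 4)²/8)*10 = (35/8 - (5 - 4)/2 + (5 - 4)²/8)*10 = (35/8 - ½*1 + (⅛)*1²)*10 = (35/8 - ½ + (⅛)*1)*10 = (35/8 - ½ + ⅛)*10 = 4*10 = 40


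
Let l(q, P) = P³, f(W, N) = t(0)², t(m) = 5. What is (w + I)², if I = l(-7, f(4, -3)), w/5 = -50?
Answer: 236390625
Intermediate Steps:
w = -250 (w = 5*(-50) = -250)
f(W, N) = 25 (f(W, N) = 5² = 25)
I = 15625 (I = 25³ = 15625)
(w + I)² = (-250 + 15625)² = 15375² = 236390625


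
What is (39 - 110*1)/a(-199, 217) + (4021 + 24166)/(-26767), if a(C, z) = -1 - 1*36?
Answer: 12078/13949 ≈ 0.86587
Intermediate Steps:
a(C, z) = -37 (a(C, z) = -1 - 36 = -37)
(39 - 110*1)/a(-199, 217) + (4021 + 24166)/(-26767) = (39 - 110*1)/(-37) + (4021 + 24166)/(-26767) = (39 - 110)*(-1/37) + 28187*(-1/26767) = -71*(-1/37) - 397/377 = 71/37 - 397/377 = 12078/13949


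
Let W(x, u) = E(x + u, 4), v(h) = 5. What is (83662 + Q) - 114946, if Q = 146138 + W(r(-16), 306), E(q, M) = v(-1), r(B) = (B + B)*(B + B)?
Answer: 114859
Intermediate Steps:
r(B) = 4*B**2 (r(B) = (2*B)*(2*B) = 4*B**2)
E(q, M) = 5
W(x, u) = 5
Q = 146143 (Q = 146138 + 5 = 146143)
(83662 + Q) - 114946 = (83662 + 146143) - 114946 = 229805 - 114946 = 114859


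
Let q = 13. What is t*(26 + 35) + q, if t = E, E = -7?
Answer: -414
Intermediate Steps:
t = -7
t*(26 + 35) + q = -7*(26 + 35) + 13 = -7*61 + 13 = -427 + 13 = -414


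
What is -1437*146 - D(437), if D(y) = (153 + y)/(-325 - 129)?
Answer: -47624759/227 ≈ -2.0980e+5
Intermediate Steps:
D(y) = -153/454 - y/454 (D(y) = (153 + y)/(-454) = (153 + y)*(-1/454) = -153/454 - y/454)
-1437*146 - D(437) = -1437*146 - (-153/454 - 1/454*437) = -209802 - (-153/454 - 437/454) = -209802 - 1*(-295/227) = -209802 + 295/227 = -47624759/227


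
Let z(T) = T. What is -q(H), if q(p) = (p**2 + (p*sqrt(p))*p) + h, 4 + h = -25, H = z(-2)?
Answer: 25 - 4*I*sqrt(2) ≈ 25.0 - 5.6569*I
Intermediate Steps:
H = -2
h = -29 (h = -4 - 25 = -29)
q(p) = -29 + p**2 + p**(5/2) (q(p) = (p**2 + (p*sqrt(p))*p) - 29 = (p**2 + p**(3/2)*p) - 29 = (p**2 + p**(5/2)) - 29 = -29 + p**2 + p**(5/2))
-q(H) = -(-29 + (-2)**2 + (-2)**(5/2)) = -(-29 + 4 + 4*I*sqrt(2)) = -(-25 + 4*I*sqrt(2)) = 25 - 4*I*sqrt(2)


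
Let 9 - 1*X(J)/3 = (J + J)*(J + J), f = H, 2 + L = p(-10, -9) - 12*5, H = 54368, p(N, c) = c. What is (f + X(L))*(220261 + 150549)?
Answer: -2260828570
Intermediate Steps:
L = -71 (L = -2 + (-9 - 12*5) = -2 + (-9 - 1*60) = -2 + (-9 - 60) = -2 - 69 = -71)
f = 54368
X(J) = 27 - 12*J**2 (X(J) = 27 - 3*(J + J)*(J + J) = 27 - 3*2*J*2*J = 27 - 12*J**2)
(f + X(L))*(220261 + 150549) = (54368 + (27 - 12*(-71)**2))*(220261 + 150549) = (54368 + (27 - 12*5041))*370810 = (54368 + (27 - 60492))*370810 = (54368 - 60465)*370810 = -6097*370810 = -2260828570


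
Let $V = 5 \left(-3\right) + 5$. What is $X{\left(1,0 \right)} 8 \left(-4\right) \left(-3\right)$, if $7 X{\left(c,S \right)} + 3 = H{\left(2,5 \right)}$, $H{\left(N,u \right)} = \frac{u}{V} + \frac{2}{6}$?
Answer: $- \frac{304}{7} \approx -43.429$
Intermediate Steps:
$V = -10$ ($V = -15 + 5 = -10$)
$H{\left(N,u \right)} = \frac{1}{3} - \frac{u}{10}$ ($H{\left(N,u \right)} = \frac{u}{-10} + \frac{2}{6} = u \left(- \frac{1}{10}\right) + 2 \cdot \frac{1}{6} = - \frac{u}{10} + \frac{1}{3} = \frac{1}{3} - \frac{u}{10}$)
$X{\left(c,S \right)} = - \frac{19}{42}$ ($X{\left(c,S \right)} = - \frac{3}{7} + \frac{\frac{1}{3} - \frac{1}{2}}{7} = - \frac{3}{7} + \frac{1}{7} \left(- \frac{1}{6}\right) = - \frac{3}{7} - \frac{1}{42} = - \frac{19}{42}$)
$X{\left(1,0 \right)} 8 \left(-4\right) \left(-3\right) = - \frac{19 \cdot 8 \left(-4\right)}{42} \left(-3\right) = \left(- \frac{19}{42}\right) \left(-32\right) \left(-3\right) = \frac{304}{21} \left(-3\right) = - \frac{304}{7}$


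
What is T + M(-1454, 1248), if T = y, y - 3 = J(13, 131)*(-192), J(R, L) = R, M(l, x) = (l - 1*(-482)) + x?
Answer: -2217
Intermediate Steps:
M(l, x) = 482 + l + x (M(l, x) = (l + 482) + x = (482 + l) + x = 482 + l + x)
y = -2493 (y = 3 + 13*(-192) = 3 - 2496 = -2493)
T = -2493
T + M(-1454, 1248) = -2493 + (482 - 1454 + 1248) = -2493 + 276 = -2217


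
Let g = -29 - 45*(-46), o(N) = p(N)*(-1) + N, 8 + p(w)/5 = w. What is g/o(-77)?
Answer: 2041/348 ≈ 5.8649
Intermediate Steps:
p(w) = -40 + 5*w
o(N) = 40 - 4*N (o(N) = (-40 + 5*N)*(-1) + N = (40 - 5*N) + N = 40 - 4*N)
g = 2041 (g = -29 + 2070 = 2041)
g/o(-77) = 2041/(40 - 4*(-77)) = 2041/(40 + 308) = 2041/348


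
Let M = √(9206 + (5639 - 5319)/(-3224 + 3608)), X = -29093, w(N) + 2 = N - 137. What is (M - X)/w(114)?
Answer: -29093/25 - √331446/150 ≈ -1167.6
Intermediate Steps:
w(N) = -139 + N (w(N) = -2 + (N - 137) = -2 + (-137 + N) = -139 + N)
M = √331446/6 (M = √(9206 + 320/384) = √(9206 + 320*(1/384)) = √(9206 + ⅚) = √(55241/6) = √331446/6 ≈ 95.952)
(M - X)/w(114) = (√331446/6 - 1*(-29093))/(-139 + 114) = (√331446/6 + 29093)/(-25) = (29093 + √331446/6)*(-1/25) = -29093/25 - √331446/150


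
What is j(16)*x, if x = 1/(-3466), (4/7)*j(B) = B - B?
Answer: 0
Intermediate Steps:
j(B) = 0 (j(B) = 7*(B - B)/4 = (7/4)*0 = 0)
x = -1/3466 ≈ -0.00028852
j(16)*x = 0*(-1/3466) = 0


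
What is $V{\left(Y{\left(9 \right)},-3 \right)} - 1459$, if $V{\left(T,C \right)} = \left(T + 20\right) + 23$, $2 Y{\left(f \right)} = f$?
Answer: $- \frac{2823}{2} \approx -1411.5$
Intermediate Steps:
$Y{\left(f \right)} = \frac{f}{2}$
$V{\left(T,C \right)} = 43 + T$ ($V{\left(T,C \right)} = \left(20 + T\right) + 23 = 43 + T$)
$V{\left(Y{\left(9 \right)},-3 \right)} - 1459 = \left(43 + \frac{1}{2} \cdot 9\right) - 1459 = \left(43 + \frac{9}{2}\right) - 1459 = \frac{95}{2} - 1459 = - \frac{2823}{2}$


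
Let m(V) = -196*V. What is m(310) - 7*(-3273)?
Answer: -37849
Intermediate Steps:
m(310) - 7*(-3273) = -196*310 - 7*(-3273) = -60760 - 1*(-22911) = -60760 + 22911 = -37849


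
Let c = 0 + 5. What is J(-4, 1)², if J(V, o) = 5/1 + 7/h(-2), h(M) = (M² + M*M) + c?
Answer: 5184/169 ≈ 30.675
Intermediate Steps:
c = 5
h(M) = 5 + 2*M² (h(M) = (M² + M*M) + 5 = (M² + M²) + 5 = 2*M² + 5 = 5 + 2*M²)
J(V, o) = 72/13 (J(V, o) = 5/1 + 7/(5 + 2*(-2)²) = 5*1 + 7/(5 + 2*4) = 5 + 7/(5 + 8) = 5 + 7/13 = 72/13)
J(-4, 1)² = (72/13)² = 5184/169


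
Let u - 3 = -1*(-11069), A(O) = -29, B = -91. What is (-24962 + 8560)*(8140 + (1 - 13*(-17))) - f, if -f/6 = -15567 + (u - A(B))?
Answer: -137180320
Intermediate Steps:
u = 11072 (u = 3 - 1*(-11069) = 3 + 11069 = 11072)
f = 26796 (f = -6*(-15567 + (11072 - 1*(-29))) = -6*(-15567 + (11072 + 29)) = -6*(-15567 + 11101) = -6*(-4466) = 26796)
(-24962 + 8560)*(8140 + (1 - 13*(-17))) - f = (-24962 + 8560)*(8140 + (1 - 13*(-17))) - 1*26796 = -16402*(8140 + (1 + 221)) - 26796 = -16402*(8140 + 222) - 26796 = -16402*8362 - 26796 = -137153524 - 26796 = -137180320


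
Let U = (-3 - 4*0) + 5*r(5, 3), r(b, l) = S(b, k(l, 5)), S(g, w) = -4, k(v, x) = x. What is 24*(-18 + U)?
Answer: -984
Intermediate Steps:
r(b, l) = -4
U = -23 (U = (-3 - 4*0) + 5*(-4) = (-3 + 0) - 20 = -3 - 20 = -23)
24*(-18 + U) = 24*(-18 - 23) = 24*(-41) = -984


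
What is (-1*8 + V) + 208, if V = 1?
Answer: 201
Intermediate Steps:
(-1*8 + V) + 208 = (-1*8 + 1) + 208 = (-8 + 1) + 208 = -7 + 208 = 201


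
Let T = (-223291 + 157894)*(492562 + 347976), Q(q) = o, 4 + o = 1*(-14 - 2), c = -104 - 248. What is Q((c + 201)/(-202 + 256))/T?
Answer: 10/27484331793 ≈ 3.6384e-10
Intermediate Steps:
c = -352
o = -20 (o = -4 + 1*(-14 - 2) = -4 + 1*(-16) = -4 - 16 = -20)
Q(q) = -20
T = -54968663586 (T = -65397*840538 = -54968663586)
Q((c + 201)/(-202 + 256))/T = -20/(-54968663586) = -20*(-1/54968663586) = 10/27484331793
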